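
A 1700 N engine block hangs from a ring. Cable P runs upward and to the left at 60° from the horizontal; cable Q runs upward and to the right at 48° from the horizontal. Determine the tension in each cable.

T_P = 1196 N, T_Q = 893.7 N

ΣF_x = 0: −T_P·cos60° + T_Q·cos48° = 0 → T_Q = 0.747238·T_P.
ΣF_y = 0: T_P·sin60° + T_Q·sin48° = 1700.
Substitute: T_P·(0.866025 + 0.747238·0.743145) = 1700 → T_P = 1196.06 ≈ 1196 N.
Then T_Q = 0.747238 × 1196.06 = 893.7 N.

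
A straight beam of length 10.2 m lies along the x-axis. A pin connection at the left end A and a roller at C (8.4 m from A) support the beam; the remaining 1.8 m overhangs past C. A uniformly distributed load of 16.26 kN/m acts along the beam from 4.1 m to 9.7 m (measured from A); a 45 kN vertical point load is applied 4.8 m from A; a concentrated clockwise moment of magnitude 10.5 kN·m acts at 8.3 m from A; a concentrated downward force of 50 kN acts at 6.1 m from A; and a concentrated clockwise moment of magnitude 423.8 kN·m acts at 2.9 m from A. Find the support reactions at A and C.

Resultant of the distributed load: 16.26 × 5.6 = 91.056 kN at 6.9 m from A.
Moments about A: C_y·8.4 − (16.26·5.6)·6.9 − 45·4.8 − 10.5 − 50·6.1 − 423.8 = 0 → C_y = 1583.5864/8.4 = 188.522 ≈ 188.5 kN.
ΣF_y = 0: A_y + 188.522 − 16.26·5.6 − 45 − 50 = 0 → A_y = -2.466 kN.
ΣF_x = 0: no horizontal applied forces, so A_x = 0.

A_x = 0, A_y = -2.466 kN, C_y = 188.5 kN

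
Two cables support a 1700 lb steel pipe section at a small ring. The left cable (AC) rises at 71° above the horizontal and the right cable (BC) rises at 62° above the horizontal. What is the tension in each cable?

T_AC = 1091 lb, T_BC = 756.8 lb

ΣF_x = 0: −T_AC·cos71° + T_BC·cos62° = 0 → T_BC = 0.693478·T_AC.
ΣF_y = 0: T_AC·sin71° + T_BC·sin62° = 1700.
Substitute: T_AC·(0.945519 + 0.693478·0.882948) = 1700 → T_AC = 1091.27 ≈ 1091 lb.
Then T_BC = 0.693478 × 1091.27 = 756.8 lb.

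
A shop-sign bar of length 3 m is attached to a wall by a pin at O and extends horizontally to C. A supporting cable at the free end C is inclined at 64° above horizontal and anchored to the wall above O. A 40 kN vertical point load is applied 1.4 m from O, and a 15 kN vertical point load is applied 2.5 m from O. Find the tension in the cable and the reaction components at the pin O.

ΣM about O: T·sin64°·3 − 40·1.4 − 15·2.5 = 0 → T = 93.5/(3·0.898794) = 34.6761 ≈ 34.68 kN.
ΣF_x = 0: O_x − T·cos64° = 0 → O_x = 34.6761 × 0.438371 = 15.20 kN.
ΣF_y = 0: O_y + T·sin64° − 40 − 15 = 0 → O_y = 55 − 34.6761 × 0.898794 = 23.83 kN.

T = 34.68 kN, O_x = 15.20 kN, O_y = 23.83 kN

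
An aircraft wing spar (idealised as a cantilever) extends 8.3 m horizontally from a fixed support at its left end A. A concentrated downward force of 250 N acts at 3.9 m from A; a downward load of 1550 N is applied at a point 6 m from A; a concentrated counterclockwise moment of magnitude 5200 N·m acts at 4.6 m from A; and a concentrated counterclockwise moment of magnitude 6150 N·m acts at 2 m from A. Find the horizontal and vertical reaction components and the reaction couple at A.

ΣF_x = 0: A_x = 0.
ΣF_y = 0: A_y − 250 − 1550 = 0 → A_y = 1800 N.
ΣM about A: M_A − 250·3.9 − 1550·6 + 5200 + 6150 = 0 → M_A = -1075 N·m.

A_x = 0, A_y = 1800 N, M_A = -1075 N·m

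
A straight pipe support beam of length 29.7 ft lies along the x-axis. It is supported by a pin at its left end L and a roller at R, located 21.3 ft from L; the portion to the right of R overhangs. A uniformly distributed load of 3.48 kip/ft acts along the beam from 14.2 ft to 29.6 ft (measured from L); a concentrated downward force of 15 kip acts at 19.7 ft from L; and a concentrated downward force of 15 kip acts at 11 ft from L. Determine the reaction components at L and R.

L_x = 0, L_y = 6.871 kip, R_y = 76.72 kip

Resultant of the distributed load: 3.48 × 15.4 = 53.592 kip at 21.9 ft from L.
ΣM about L: R_y·21.3 − (3.48·15.4)·21.9 − 15·19.7 − 15·11 = 0 → R_y = 1634.1648/21.3 = 76.7214 ≈ 76.72 kip.
ΣF_y = 0: L_y + 76.7214 − 3.48·15.4 − 15 − 15 = 0 → L_y = 6.871 kip.
ΣF_x = 0: no horizontal applied forces, so L_x = 0.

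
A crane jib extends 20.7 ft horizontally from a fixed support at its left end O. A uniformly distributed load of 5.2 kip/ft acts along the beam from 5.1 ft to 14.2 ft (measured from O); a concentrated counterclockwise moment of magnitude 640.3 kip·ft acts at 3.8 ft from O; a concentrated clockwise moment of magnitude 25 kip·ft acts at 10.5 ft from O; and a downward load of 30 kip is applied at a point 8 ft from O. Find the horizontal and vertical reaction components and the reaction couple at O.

Resultant of the distributed load: 5.2 × 9.1 = 47.32 kip at 9.65 ft from O.
ΣF_x = 0: O_x = 0.
ΣF_y = 0: O_y − 5.2·9.1 − 30 = 0 → O_y = 77.32 kip.
ΣM about O: M_O − (5.2·9.1)·9.65 + 640.3 − 25 − 30·8 = 0 → M_O = 81.34 kip·ft.

O_x = 0, O_y = 77.32 kip, M_O = 81.34 kip·ft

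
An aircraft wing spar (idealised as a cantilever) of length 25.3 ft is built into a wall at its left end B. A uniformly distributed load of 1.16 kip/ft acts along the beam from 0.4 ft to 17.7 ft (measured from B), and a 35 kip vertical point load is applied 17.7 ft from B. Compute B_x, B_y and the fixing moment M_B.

Resultant of the distributed load: 1.16 × 17.3 = 20.068 kip at 9.05 ft from B.
ΣF_x = 0: B_x = 0.
ΣF_y = 0: B_y − 1.16·17.3 − 35 = 0 → B_y = 55.07 kip.
ΣM about B: M_B − (1.16·17.3)·9.05 − 35·17.7 = 0 → M_B = 801.1 kip·ft.

B_x = 0, B_y = 55.07 kip, M_B = 801.1 kip·ft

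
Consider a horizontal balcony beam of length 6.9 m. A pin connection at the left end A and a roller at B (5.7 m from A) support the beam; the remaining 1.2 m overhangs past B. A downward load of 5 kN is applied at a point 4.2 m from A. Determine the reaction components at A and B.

A_x = 0, A_y = 1.316 kN, B_y = 3.684 kN

ΣM about A: B_y·5.7 − 5·4.2 = 0 → B_y = 21/5.7 = 3.68421 ≈ 3.684 kN.
ΣF_y = 0: A_y + 3.68421 − 5 = 0 → A_y = 1.316 kN.
ΣF_x = 0: no horizontal applied forces, so A_x = 0.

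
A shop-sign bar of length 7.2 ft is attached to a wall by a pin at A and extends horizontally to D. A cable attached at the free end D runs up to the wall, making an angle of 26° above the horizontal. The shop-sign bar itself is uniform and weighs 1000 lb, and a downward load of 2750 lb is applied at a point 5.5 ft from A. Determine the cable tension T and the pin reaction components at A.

T = 5933 lb, A_x = 5332 lb, A_y = 1149 lb

ΣM about A: T·sin26°·7.2 − 1000·3.6 − 2750·5.5 = 0 → T = 18725/(7.2·0.438371) = 5932.63 ≈ 5933 lb.
ΣF_x = 0: A_x − T·cos26° = 0 → A_x = 5932.63 × 0.898794 = 5332 lb.
ΣF_y = 0: A_y + T·sin26° − 1000 − 2750 = 0 → A_y = 3750 − 5932.63 × 0.438371 = 1149 lb.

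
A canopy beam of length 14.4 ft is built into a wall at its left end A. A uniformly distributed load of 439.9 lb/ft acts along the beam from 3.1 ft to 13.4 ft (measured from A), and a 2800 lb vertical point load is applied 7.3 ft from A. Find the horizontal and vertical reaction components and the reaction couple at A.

A_x = 0, A_y = 7331 lb, M_A = 57820 lb·ft

Resultant of the distributed load: 439.9 × 10.3 = 4530.97 lb at 8.25 ft from A.
ΣF_x = 0: A_x = 0.
ΣF_y = 0: A_y − 439.9·10.3 − 2800 = 0 → A_y = 7331 lb.
ΣM about A: M_A − (439.9·10.3)·8.25 − 2800·7.3 = 0 → M_A = 57820 lb·ft.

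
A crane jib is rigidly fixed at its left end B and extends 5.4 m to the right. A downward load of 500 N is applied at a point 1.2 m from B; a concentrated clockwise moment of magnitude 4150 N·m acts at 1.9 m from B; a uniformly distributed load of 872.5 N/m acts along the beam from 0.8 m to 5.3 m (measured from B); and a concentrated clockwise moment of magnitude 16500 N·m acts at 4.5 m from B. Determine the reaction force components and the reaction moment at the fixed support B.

B_x = 0, B_y = 4426 N, M_B = 33230 N·m

Resultant of the distributed load: 872.5 × 4.5 = 3926.25 N at 3.05 m from B.
ΣF_x = 0: B_x = 0.
ΣF_y = 0: B_y − 500 − 872.5·4.5 = 0 → B_y = 4426 N.
ΣM about B: M_B − 500·1.2 − 4150 − (872.5·4.5)·3.05 − 16500 = 0 → M_B = 33230 N·m.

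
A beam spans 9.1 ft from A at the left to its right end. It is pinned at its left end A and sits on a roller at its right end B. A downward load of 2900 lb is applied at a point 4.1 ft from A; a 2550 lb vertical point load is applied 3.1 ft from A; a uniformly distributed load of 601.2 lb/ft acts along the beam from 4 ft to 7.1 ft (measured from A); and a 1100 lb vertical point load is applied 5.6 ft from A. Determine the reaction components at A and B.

Resultant of the distributed load: 601.2 × 3.1 = 1863.72 lb at 5.55 ft from A.
Moments about A: B_y·9.1 − 2900·4.1 − 2550·3.1 − (601.2·3.1)·5.55 − 1100·5.6 = 0 → B_y = 36298.646/9.1 = 3988.86 ≈ 3989 lb.
ΣF_y = 0: A_y + 3988.86 − 2900 − 2550 − 601.2·3.1 − 1100 = 0 → A_y = 4425 lb.
ΣF_x = 0: no horizontal applied forces, so A_x = 0.

A_x = 0, A_y = 4425 lb, B_y = 3989 lb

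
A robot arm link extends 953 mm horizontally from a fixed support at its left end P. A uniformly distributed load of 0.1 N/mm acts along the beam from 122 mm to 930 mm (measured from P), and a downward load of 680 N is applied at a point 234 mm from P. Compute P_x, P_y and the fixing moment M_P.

Resultant of the distributed load: 0.1 × 808 = 80.8 N at 526 mm from P.
ΣF_x = 0: P_x = 0.
ΣF_y = 0: P_y − 0.1·808 − 680 = 0 → P_y = 760.8 N.
ΣM about P: M_P − (0.1·808)·526 − 680·234 = 0 → M_P = 201600 N·mm.

P_x = 0, P_y = 760.8 N, M_P = 201600 N·mm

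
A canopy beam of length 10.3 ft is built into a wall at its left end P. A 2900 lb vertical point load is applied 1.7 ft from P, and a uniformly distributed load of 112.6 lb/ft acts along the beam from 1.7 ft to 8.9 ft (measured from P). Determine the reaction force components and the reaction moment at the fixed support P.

P_x = 0, P_y = 3711 lb, M_P = 9227 lb·ft

Resultant of the distributed load: 112.6 × 7.2 = 810.72 lb at 5.3 ft from P.
ΣF_x = 0: P_x = 0.
ΣF_y = 0: P_y − 2900 − 112.6·7.2 = 0 → P_y = 3711 lb.
ΣM about P: M_P − 2900·1.7 − (112.6·7.2)·5.3 = 0 → M_P = 9227 lb·ft.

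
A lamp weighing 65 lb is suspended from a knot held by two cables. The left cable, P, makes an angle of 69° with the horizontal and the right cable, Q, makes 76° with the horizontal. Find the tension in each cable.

ΣF_x = 0: −T_P·cos69° + T_Q·cos76° = 0 → T_Q = 1.48134·T_P.
ΣF_y = 0: T_P·sin69° + T_Q·sin76° = 65.
Substitute: T_P·(0.93358 + 1.48134·0.970296) = 65 → T_P = 27.4155 ≈ 27.42 lb.
Then T_Q = 1.48134 × 27.4155 = 40.61 lb.

T_P = 27.42 lb, T_Q = 40.61 lb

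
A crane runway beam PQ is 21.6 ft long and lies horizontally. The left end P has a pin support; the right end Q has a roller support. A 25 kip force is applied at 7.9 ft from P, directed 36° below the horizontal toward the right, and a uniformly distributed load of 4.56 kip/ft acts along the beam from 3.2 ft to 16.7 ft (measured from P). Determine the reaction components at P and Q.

Resultant of the distributed load: 4.56 × 13.5 = 61.56 kip at 9.95 ft from P.
Taking moments about P: Q_y·21.6 − 25·sin36°·7.9 − (4.56·13.5)·9.95 = 0 → Q_y = 728.61/21.6 = 33.7319 ≈ 33.73 kip.
ΣF_y = 0: P_y + 33.7319 − 25·sin36° − 4.56·13.5 = 0 → P_y = 42.52 kip.
ΣF_x = 0: P_x + 25·cos36° = 0 → P_x = -20.23 kip.

P_x = -20.23 kip, P_y = 42.52 kip, Q_y = 33.73 kip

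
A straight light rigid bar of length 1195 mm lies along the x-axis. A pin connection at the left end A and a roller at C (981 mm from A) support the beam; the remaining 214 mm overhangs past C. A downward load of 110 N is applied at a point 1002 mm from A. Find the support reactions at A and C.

ΣM about A: C_y·981 − 110·1002 = 0 → C_y = 110220/981 = 112.355 ≈ 112.4 N.
ΣF_y = 0: A_y + 112.355 − 110 = 0 → A_y = -2.355 N.
ΣF_x = 0: no horizontal applied forces, so A_x = 0.

A_x = 0, A_y = -2.355 N, C_y = 112.4 N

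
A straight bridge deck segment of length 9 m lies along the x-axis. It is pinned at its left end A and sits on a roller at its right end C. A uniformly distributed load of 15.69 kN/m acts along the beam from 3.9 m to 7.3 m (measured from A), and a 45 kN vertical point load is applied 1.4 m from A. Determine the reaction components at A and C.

Resultant of the distributed load: 15.69 × 3.4 = 53.346 kN at 5.6 m from A.
Moments about A: C_y·9 − (15.69·3.4)·5.6 − 45·1.4 = 0 → C_y = 361.7376/9 = 40.1931 ≈ 40.19 kN.
ΣF_y = 0: A_y + 40.1931 − 15.69·3.4 − 45 = 0 → A_y = 58.15 kN.
ΣF_x = 0: no horizontal applied forces, so A_x = 0.

A_x = 0, A_y = 58.15 kN, C_y = 40.19 kN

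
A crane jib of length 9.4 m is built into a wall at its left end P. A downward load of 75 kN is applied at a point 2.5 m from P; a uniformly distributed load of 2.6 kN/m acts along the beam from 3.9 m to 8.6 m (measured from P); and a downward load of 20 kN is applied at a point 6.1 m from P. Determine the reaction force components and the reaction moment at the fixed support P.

P_x = 0, P_y = 107.2 kN, M_P = 385.9 kN·m

Resultant of the distributed load: 2.6 × 4.7 = 12.22 kN at 6.25 m from P.
ΣF_x = 0: P_x = 0.
ΣF_y = 0: P_y − 75 − 2.6·4.7 − 20 = 0 → P_y = 107.2 kN.
ΣM about P: M_P − 75·2.5 − (2.6·4.7)·6.25 − 20·6.1 = 0 → M_P = 385.9 kN·m.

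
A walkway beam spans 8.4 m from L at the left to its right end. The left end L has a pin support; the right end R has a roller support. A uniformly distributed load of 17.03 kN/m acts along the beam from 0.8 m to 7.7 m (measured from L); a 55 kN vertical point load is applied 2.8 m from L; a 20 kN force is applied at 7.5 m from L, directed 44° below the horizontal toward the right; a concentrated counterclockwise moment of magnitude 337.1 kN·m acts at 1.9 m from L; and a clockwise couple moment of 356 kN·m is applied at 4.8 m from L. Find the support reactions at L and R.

L_x = -14.39 kN, L_y = 93.96 kN, R_y = 92.44 kN

Resultant of the distributed load: 17.03 × 6.9 = 117.507 kN at 4.25 m from L.
Moments about L: R_y·8.4 − (17.03·6.9)·4.25 − 55·2.8 − 20·sin44°·7.5 + 337.1 − 356 = 0 → R_y = 776.504/8.4 = 92.441 ≈ 92.44 kN.
ΣF_y = 0: L_y + 92.441 − 17.03·6.9 − 55 − 20·sin44° = 0 → L_y = 93.96 kN.
ΣF_x = 0: L_x + 20·cos44° = 0 → L_x = -14.39 kN.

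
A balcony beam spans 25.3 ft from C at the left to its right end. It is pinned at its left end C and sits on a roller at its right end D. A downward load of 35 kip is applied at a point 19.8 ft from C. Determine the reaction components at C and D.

Taking moments about C: D_y·25.3 − 35·19.8 = 0 → D_y = 693/25.3 = 27.3913 ≈ 27.39 kip.
ΣF_y = 0: C_y + 27.3913 − 35 = 0 → C_y = 7.609 kip.
ΣF_x = 0: no horizontal applied forces, so C_x = 0.

C_x = 0, C_y = 7.609 kip, D_y = 27.39 kip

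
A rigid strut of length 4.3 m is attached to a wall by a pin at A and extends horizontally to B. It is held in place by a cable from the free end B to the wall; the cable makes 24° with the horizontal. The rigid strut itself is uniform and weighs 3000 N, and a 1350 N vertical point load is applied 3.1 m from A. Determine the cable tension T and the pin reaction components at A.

T = 6081 N, A_x = 5555 N, A_y = 1877 N

ΣM about A: T·sin24°·4.3 − 3000·2.15 − 1350·3.1 = 0 → T = 10635/(4.3·0.406737) = 6080.72 ≈ 6081 N.
ΣF_x = 0: A_x − T·cos24° = 0 → A_x = 6080.72 × 0.913545 = 5555 N.
ΣF_y = 0: A_y + T·sin24° − 3000 − 1350 = 0 → A_y = 4350 − 6080.72 × 0.406737 = 1877 N.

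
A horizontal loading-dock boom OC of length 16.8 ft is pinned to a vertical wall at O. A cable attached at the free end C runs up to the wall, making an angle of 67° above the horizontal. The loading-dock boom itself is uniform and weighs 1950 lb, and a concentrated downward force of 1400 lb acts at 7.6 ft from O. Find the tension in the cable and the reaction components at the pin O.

T = 1747 lb, O_x = 682.7 lb, O_y = 1742 lb

ΣM about O: T·sin67°·16.8 − 1950·8.4 − 1400·7.6 = 0 → T = 27020/(16.8·0.920505) = 1747.23 ≈ 1747 lb.
ΣF_x = 0: O_x − T·cos67° = 0 → O_x = 1747.23 × 0.390731 = 682.7 lb.
ΣF_y = 0: O_y + T·sin67° − 1950 − 1400 = 0 → O_y = 3350 − 1747.23 × 0.920505 = 1742 lb.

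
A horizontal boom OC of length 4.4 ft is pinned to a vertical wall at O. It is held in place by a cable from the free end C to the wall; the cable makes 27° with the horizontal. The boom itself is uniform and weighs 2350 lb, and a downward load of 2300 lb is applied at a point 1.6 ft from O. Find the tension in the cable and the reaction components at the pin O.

T = 4430 lb, O_x = 3948 lb, O_y = 2639 lb

ΣM about O: T·sin27°·4.4 − 2350·2.2 − 2300·1.6 = 0 → T = 8850/(4.4·0.45399) = 4430.41 ≈ 4430 lb.
ΣF_x = 0: O_x − T·cos27° = 0 → O_x = 4430.41 × 0.891007 = 3948 lb.
ΣF_y = 0: O_y + T·sin27° − 2350 − 2300 = 0 → O_y = 4650 − 4430.41 × 0.45399 = 2639 lb.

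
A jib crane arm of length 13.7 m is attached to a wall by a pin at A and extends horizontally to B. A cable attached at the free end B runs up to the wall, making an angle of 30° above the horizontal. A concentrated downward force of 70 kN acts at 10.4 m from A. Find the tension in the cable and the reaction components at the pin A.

T = 106.3 kN, A_x = 92.04 kN, A_y = 16.86 kN

ΣM about A: T·sin30°·13.7 − 70·10.4 = 0 → T = 728/(13.7·0.5) = 106.277 ≈ 106.3 kN.
ΣF_x = 0: A_x − T·cos30° = 0 → A_x = 106.277 × 0.866025 = 92.04 kN.
ΣF_y = 0: A_y + T·sin30° − 70 = 0 → A_y = 70 − 106.277 × 0.5 = 16.86 kN.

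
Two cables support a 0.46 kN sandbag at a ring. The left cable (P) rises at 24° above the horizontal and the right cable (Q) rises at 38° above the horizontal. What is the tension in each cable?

ΣF_x = 0: −T_P·cos24° + T_Q·cos38° = 0 → T_Q = 1.15931·T_P.
ΣF_y = 0: T_P·sin24° + T_Q·sin38° = 0.46.
Substitute: T_P·(0.406737 + 1.15931·0.615661) = 0.46 → T_P = 0.410539 ≈ 0.4105 kN.
Then T_Q = 1.15931 × 0.410539 = 0.4759 kN.

T_P = 0.4105 kN, T_Q = 0.4759 kN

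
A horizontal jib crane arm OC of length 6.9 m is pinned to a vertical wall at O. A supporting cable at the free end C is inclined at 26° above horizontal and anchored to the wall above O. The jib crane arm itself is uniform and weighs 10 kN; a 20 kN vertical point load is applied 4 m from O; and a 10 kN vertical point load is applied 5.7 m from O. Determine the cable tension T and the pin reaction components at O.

ΣM about O: T·sin26°·6.9 − 10·3.45 − 20·4 − 10·5.7 = 0 → T = 171.5/(6.9·0.438371) = 56.6987 ≈ 56.70 kN.
ΣF_x = 0: O_x − T·cos26° = 0 → O_x = 56.6987 × 0.898794 = 50.96 kN.
ΣF_y = 0: O_y + T·sin26° − 10 − 20 − 10 = 0 → O_y = 40 − 56.6987 × 0.438371 = 15.14 kN.

T = 56.70 kN, O_x = 50.96 kN, O_y = 15.14 kN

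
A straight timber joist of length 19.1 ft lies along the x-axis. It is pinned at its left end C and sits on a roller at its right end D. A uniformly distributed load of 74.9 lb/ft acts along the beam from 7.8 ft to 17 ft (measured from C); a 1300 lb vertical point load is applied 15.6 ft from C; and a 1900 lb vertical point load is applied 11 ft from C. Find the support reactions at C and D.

Resultant of the distributed load: 74.9 × 9.2 = 689.08 lb at 12.4 ft from C.
ΣM about C: D_y·19.1 − (74.9·9.2)·12.4 − 1300·15.6 − 1900·11 = 0 → D_y = 49724.592/19.1 = 2603.38 ≈ 2603 lb.
ΣF_y = 0: C_y + 2603.38 − 74.9·9.2 − 1300 − 1900 = 0 → C_y = 1286 lb.
ΣF_x = 0: no horizontal applied forces, so C_x = 0.

C_x = 0, C_y = 1286 lb, D_y = 2603 lb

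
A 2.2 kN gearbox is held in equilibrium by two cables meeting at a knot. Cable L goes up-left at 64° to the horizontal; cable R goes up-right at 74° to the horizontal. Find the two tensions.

ΣF_x = 0: −T_L·cos64° + T_R·cos74° = 0 → T_R = 1.59039·T_L.
ΣF_y = 0: T_L·sin64° + T_R·sin74° = 2.2.
Substitute: T_L·(0.898794 + 1.59039·0.961262) = 2.2 → T_L = 0.906254 ≈ 0.9063 kN.
Then T_R = 1.59039 × 0.906254 = 1.441 kN.

T_L = 0.9063 kN, T_R = 1.441 kN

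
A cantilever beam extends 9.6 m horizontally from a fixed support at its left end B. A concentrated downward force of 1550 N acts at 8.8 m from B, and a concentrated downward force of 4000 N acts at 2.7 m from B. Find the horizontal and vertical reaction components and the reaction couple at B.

B_x = 0, B_y = 5550 N, M_B = 24440 N·m

ΣF_x = 0: B_x = 0.
ΣF_y = 0: B_y − 1550 − 4000 = 0 → B_y = 5550 N.
ΣM about B: M_B − 1550·8.8 − 4000·2.7 = 0 → M_B = 24440 N·m.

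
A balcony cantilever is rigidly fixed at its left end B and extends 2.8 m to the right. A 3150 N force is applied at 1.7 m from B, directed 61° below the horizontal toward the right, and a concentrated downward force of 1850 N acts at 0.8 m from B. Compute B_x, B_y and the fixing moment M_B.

ΣF_x = 0: B_x + 3150·cos61° = 0 → B_x = -1527 N.
ΣF_y = 0: B_y − 3150·sin61° − 1850 = 0 → B_y = 4605 N.
ΣM about B: M_B − 3150·sin61°·1.7 − 1850·0.8 = 0 → M_B = 6164 N·m.

B_x = -1527 N, B_y = 4605 N, M_B = 6164 N·m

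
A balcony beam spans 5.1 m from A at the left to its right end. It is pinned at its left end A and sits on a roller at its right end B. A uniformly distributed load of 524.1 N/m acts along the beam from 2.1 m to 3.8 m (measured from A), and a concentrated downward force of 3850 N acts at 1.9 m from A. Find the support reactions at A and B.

Resultant of the distributed load: 524.1 × 1.7 = 890.97 N at 2.95 m from A.
Taking moments about A: B_y·5.1 − (524.1·1.7)·2.95 − 3850·1.9 = 0 → B_y = 9943.3615/5.1 = 1949.68 ≈ 1950 N.
ΣF_y = 0: A_y + 1949.68 − 524.1·1.7 − 3850 = 0 → A_y = 2791 N.
ΣF_x = 0: no horizontal applied forces, so A_x = 0.

A_x = 0, A_y = 2791 N, B_y = 1950 N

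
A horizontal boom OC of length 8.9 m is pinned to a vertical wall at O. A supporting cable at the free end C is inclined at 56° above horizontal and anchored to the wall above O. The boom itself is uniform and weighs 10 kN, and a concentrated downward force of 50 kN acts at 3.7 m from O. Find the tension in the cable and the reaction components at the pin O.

ΣM about O: T·sin56°·8.9 − 10·4.45 − 50·3.7 = 0 → T = 229.5/(8.9·0.829038) = 31.1041 ≈ 31.10 kN.
ΣF_x = 0: O_x − T·cos56° = 0 → O_x = 31.1041 × 0.559193 = 17.39 kN.
ΣF_y = 0: O_y + T·sin56° − 10 − 50 = 0 → O_y = 60 − 31.1041 × 0.829038 = 34.21 kN.

T = 31.10 kN, O_x = 17.39 kN, O_y = 34.21 kN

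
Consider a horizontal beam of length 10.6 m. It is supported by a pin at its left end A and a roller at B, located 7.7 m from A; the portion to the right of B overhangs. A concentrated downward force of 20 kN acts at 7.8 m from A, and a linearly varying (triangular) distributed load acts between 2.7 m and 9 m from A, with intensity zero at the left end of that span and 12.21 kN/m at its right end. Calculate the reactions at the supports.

Resultant of the triangular load: ½ × 12.21 × 6.3 = 38.4615 kN, acting at 6.9 m from A (one-third of the span from the peak).
Taking moments about A: B_y·7.7 − 20·7.8 − (½·12.21·6.3)·6.9 = 0 → B_y = 421.38435/7.7 = 54.7252 ≈ 54.73 kN.
ΣF_y = 0: A_y + 54.7252 − 20 − ½·12.21·6.3 = 0 → A_y = 3.736 kN.
ΣF_x = 0: no horizontal applied forces, so A_x = 0.

A_x = 0, A_y = 3.736 kN, B_y = 54.73 kN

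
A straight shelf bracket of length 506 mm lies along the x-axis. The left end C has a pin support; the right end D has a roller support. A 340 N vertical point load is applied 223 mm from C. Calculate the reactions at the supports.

Moments about C: D_y·506 − 340·223 = 0 → D_y = 75820/506 = 149.842 ≈ 149.8 N.
ΣF_y = 0: C_y + 149.842 − 340 = 0 → C_y = 190.2 N.
ΣF_x = 0: no horizontal applied forces, so C_x = 0.

C_x = 0, C_y = 190.2 N, D_y = 149.8 N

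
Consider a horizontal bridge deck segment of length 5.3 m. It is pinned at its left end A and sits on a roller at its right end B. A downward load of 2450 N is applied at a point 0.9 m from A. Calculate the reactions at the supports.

A_x = 0, A_y = 2034 N, B_y = 416.0 N

ΣM about A: B_y·5.3 − 2450·0.9 = 0 → B_y = 2205/5.3 = 416.038 ≈ 416.0 N.
ΣF_y = 0: A_y + 416.038 − 2450 = 0 → A_y = 2034 N.
ΣF_x = 0: no horizontal applied forces, so A_x = 0.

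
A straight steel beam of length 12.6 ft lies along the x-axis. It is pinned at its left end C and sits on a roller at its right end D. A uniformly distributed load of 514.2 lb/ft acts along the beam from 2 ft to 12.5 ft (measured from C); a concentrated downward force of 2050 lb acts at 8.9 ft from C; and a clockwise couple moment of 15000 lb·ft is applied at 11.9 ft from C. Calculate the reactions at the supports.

Resultant of the distributed load: 514.2 × 10.5 = 5399.1 lb at 7.25 ft from C.
Taking moments about C: D_y·12.6 − (514.2·10.5)·7.25 − 2050·8.9 − 15000 = 0 → D_y = 72388.475/12.6 = 5745.12 ≈ 5745 lb.
ΣF_y = 0: C_y + 5745.12 − 514.2·10.5 − 2050 = 0 → C_y = 1704 lb.
ΣF_x = 0: no horizontal applied forces, so C_x = 0.

C_x = 0, C_y = 1704 lb, D_y = 5745 lb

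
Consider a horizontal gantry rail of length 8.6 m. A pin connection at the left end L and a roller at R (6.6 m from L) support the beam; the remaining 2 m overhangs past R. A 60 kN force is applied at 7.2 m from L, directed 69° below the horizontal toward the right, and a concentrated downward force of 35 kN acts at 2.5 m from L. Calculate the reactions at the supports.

L_x = -21.50 kN, L_y = 16.65 kN, R_y = 74.36 kN

Taking moments about L: R_y·6.6 − 60·sin69°·7.2 − 35·2.5 = 0 → R_y = 490.807/6.6 = 74.3647 ≈ 74.36 kN.
ΣF_y = 0: L_y + 74.3647 − 60·sin69° − 35 = 0 → L_y = 16.65 kN.
ΣF_x = 0: L_x + 60·cos69° = 0 → L_x = -21.50 kN.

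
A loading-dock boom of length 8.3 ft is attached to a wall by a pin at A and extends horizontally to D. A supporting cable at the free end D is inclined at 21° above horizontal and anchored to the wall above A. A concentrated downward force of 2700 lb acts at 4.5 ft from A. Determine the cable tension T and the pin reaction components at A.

T = 4085 lb, A_x = 3813 lb, A_y = 1236 lb

ΣM about A: T·sin21°·8.3 − 2700·4.5 = 0 → T = 12150/(8.3·0.358368) = 4084.78 ≈ 4085 lb.
ΣF_x = 0: A_x − T·cos21° = 0 → A_x = 4084.78 × 0.93358 = 3813 lb.
ΣF_y = 0: A_y + T·sin21° − 2700 = 0 → A_y = 2700 − 4084.78 × 0.358368 = 1236 lb.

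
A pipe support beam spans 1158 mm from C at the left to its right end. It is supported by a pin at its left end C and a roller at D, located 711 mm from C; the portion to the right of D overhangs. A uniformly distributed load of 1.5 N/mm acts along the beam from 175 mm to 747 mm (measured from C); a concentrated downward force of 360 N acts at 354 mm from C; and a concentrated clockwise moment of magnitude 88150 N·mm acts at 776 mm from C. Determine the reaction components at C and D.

C_x = 0, C_y = 358.5 N, D_y = 859.5 N

Resultant of the distributed load: 1.5 × 572 = 858 N at 461 mm from C.
Moments about C: D_y·711 − (1.5·572)·461 − 360·354 − 88150 = 0 → D_y = 611128/711 = 859.533 ≈ 859.5 N.
ΣF_y = 0: C_y + 859.533 − 1.5·572 − 360 = 0 → C_y = 358.5 N.
ΣF_x = 0: no horizontal applied forces, so C_x = 0.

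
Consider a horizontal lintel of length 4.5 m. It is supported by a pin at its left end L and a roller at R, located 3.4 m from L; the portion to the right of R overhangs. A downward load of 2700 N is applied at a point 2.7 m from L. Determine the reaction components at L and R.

L_x = 0, L_y = 555.9 N, R_y = 2144 N

Taking moments about L: R_y·3.4 − 2700·2.7 = 0 → R_y = 7290/3.4 = 2144.12 ≈ 2144 N.
ΣF_y = 0: L_y + 2144.12 − 2700 = 0 → L_y = 555.9 N.
ΣF_x = 0: no horizontal applied forces, so L_x = 0.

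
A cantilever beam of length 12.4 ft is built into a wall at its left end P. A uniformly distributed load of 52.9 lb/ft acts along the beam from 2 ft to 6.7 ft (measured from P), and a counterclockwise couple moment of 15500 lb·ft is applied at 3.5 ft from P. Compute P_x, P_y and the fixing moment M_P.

Resultant of the distributed load: 52.9 × 4.7 = 248.63 lb at 4.35 ft from P.
ΣF_x = 0: P_x = 0.
ΣF_y = 0: P_y − 52.9·4.7 = 0 → P_y = 248.6 lb.
ΣM about P: M_P − (52.9·4.7)·4.35 + 15500 = 0 → M_P = -14420 lb·ft.

P_x = 0, P_y = 248.6 lb, M_P = -14420 lb·ft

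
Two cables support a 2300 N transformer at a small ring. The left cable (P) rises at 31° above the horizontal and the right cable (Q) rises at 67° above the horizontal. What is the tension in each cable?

ΣF_x = 0: −T_P·cos31° + T_Q·cos67° = 0 → T_Q = 2.19375·T_P.
ΣF_y = 0: T_P·sin31° + T_Q·sin67° = 2300.
Substitute: T_P·(0.515038 + 2.19375·0.920505) = 2300 → T_P = 907.514 ≈ 907.5 N.
Then T_Q = 2.19375 × 907.514 = 1991 N.

T_P = 907.5 N, T_Q = 1991 N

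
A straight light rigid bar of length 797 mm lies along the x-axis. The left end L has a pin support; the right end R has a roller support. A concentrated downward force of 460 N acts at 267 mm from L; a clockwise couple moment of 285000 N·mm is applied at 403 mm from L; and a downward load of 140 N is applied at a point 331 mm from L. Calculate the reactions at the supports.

Taking moments about L: R_y·797 − 460·267 − 285000 − 140·331 = 0 → R_y = 454160/797 = 569.837 ≈ 569.8 N.
ΣF_y = 0: L_y + 569.837 − 460 − 140 = 0 → L_y = 30.16 N.
ΣF_x = 0: no horizontal applied forces, so L_x = 0.

L_x = 0, L_y = 30.16 N, R_y = 569.8 N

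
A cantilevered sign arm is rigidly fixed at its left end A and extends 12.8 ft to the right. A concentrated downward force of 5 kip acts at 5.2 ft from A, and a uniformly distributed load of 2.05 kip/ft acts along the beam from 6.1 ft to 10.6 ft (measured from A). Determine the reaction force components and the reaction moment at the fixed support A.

Resultant of the distributed load: 2.05 × 4.5 = 9.225 kip at 8.35 ft from A.
ΣF_x = 0: A_x = 0.
ΣF_y = 0: A_y − 5 − 2.05·4.5 = 0 → A_y = 14.22 kip.
ΣM about A: M_A − 5·5.2 − (2.05·4.5)·8.35 = 0 → M_A = 103.0 kip·ft.

A_x = 0, A_y = 14.22 kip, M_A = 103.0 kip·ft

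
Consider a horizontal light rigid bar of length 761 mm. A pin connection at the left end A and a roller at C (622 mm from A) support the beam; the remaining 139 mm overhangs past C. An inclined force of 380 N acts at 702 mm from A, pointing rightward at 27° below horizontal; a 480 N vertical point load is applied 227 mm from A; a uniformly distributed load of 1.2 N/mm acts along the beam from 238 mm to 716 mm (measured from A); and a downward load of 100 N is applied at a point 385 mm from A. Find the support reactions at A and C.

Resultant of the distributed load: 1.2 × 478 = 573.6 N at 477 mm from A.
ΣM about A: C_y·622 − 380·sin27°·702 − 480·227 − (1.2·478)·477 − 100·385 = 0 → C_y = 542174/622 = 871.662 ≈ 871.7 N.
ΣF_y = 0: A_y + 871.662 − 380·sin27° − 480 − 1.2·478 − 100 = 0 → A_y = 454.5 N.
ΣF_x = 0: A_x + 380·cos27° = 0 → A_x = -338.6 N.

A_x = -338.6 N, A_y = 454.5 N, C_y = 871.7 N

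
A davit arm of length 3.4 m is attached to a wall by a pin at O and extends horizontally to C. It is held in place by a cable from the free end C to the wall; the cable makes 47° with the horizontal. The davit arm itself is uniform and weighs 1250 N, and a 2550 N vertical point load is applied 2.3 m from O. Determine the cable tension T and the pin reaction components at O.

T = 3213 N, O_x = 2191 N, O_y = 1450 N

ΣM about O: T·sin47°·3.4 − 1250·1.7 − 2550·2.3 = 0 → T = 7990/(3.4·0.731354) = 3213.22 ≈ 3213 N.
ΣF_x = 0: O_x − T·cos47° = 0 → O_x = 3213.22 × 0.681998 = 2191 N.
ΣF_y = 0: O_y + T·sin47° − 1250 − 2550 = 0 → O_y = 3800 − 3213.22 × 0.731354 = 1450 N.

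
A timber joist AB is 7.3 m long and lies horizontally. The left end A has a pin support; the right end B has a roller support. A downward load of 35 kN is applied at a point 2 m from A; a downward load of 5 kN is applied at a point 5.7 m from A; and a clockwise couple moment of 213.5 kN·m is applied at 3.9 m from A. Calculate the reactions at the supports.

A_x = 0, A_y = -2.740 kN, B_y = 42.74 kN

ΣM about A: B_y·7.3 − 35·2 − 5·5.7 − 213.5 = 0 → B_y = 312/7.3 = 42.7397 ≈ 42.74 kN.
ΣF_y = 0: A_y + 42.7397 − 35 − 5 = 0 → A_y = -2.740 kN.
ΣF_x = 0: no horizontal applied forces, so A_x = 0.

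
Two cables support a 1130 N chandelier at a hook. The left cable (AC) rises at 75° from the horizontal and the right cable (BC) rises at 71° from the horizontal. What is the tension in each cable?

ΣF_x = 0: −T_AC·cos75° + T_BC·cos71° = 0 → T_BC = 0.794977·T_AC.
ΣF_y = 0: T_AC·sin75° + T_BC·sin71° = 1130.
Substitute: T_AC·(0.965926 + 0.794977·0.945519) = 1130 → T_AC = 657.898 ≈ 657.9 N.
Then T_BC = 0.794977 × 657.898 = 523.0 N.

T_AC = 657.9 N, T_BC = 523.0 N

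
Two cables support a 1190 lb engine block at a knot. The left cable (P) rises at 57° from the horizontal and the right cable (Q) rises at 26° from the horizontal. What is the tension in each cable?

T_P = 1078 lb, T_Q = 653.0 lb

ΣF_x = 0: −T_P·cos57° + T_Q·cos26° = 0 → T_Q = 0.605966·T_P.
ΣF_y = 0: T_P·sin57° + T_Q·sin26° = 1190.
Substitute: T_P·(0.838671 + 0.605966·0.438371) = 1190 → T_P = 1077.6 ≈ 1078 lb.
Then T_Q = 0.605966 × 1077.6 = 653.0 lb.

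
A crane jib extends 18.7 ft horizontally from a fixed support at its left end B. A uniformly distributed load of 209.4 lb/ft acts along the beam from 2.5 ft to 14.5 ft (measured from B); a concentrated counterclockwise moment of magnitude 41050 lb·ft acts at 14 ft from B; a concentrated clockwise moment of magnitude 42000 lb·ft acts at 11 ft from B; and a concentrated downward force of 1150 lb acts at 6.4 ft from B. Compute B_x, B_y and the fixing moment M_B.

Resultant of the distributed load: 209.4 × 12 = 2512.8 lb at 8.5 ft from B.
ΣF_x = 0: B_x = 0.
ΣF_y = 0: B_y − 209.4·12 − 1150 = 0 → B_y = 3663 lb.
ΣM about B: M_B − (209.4·12)·8.5 + 41050 − 42000 − 1150·6.4 = 0 → M_B = 29670 lb·ft.

B_x = 0, B_y = 3663 lb, M_B = 29670 lb·ft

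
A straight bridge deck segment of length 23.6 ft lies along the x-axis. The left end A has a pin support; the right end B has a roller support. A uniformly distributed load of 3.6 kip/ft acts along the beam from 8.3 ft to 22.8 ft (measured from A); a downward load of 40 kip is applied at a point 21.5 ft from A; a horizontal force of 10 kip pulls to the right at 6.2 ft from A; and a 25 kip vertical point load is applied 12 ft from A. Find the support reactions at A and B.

A_x = -10.00 kip, A_y = 33.65 kip, B_y = 83.55 kip

Resultant of the distributed load: 3.6 × 14.5 = 52.2 kip at 15.55 ft from A.
Moments about A: B_y·23.6 − (3.6·14.5)·15.55 − 40·21.5 − 25·12 = 0 → B_y = 1971.71/23.6 = 83.547 ≈ 83.55 kip.
ΣF_y = 0: A_y + 83.547 − 3.6·14.5 − 40 − 25 = 0 → A_y = 33.65 kip.
ΣF_x = 0: A_x + 10 = 0 → A_x = -10.00 kip.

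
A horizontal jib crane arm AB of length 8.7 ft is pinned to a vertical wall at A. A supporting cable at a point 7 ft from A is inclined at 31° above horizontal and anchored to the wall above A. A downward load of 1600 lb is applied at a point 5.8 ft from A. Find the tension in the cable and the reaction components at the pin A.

ΣM about A: T·sin31°·7 − 1600·5.8 = 0 → T = 9280/(7·0.515038) = 2574.01 ≈ 2574 lb.
ΣF_x = 0: A_x − T·cos31° = 0 → A_x = 2574.01 × 0.857167 = 2206 lb.
ΣF_y = 0: A_y + T·sin31° − 1600 = 0 → A_y = 1600 − 2574.01 × 0.515038 = 274.3 lb.

T = 2574 lb, A_x = 2206 lb, A_y = 274.3 lb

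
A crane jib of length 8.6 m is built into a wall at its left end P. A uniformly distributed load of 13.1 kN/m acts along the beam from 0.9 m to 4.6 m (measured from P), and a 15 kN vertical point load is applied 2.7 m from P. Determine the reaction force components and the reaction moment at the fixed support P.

Resultant of the distributed load: 13.1 × 3.7 = 48.47 kN at 2.75 m from P.
ΣF_x = 0: P_x = 0.
ΣF_y = 0: P_y − 13.1·3.7 − 15 = 0 → P_y = 63.47 kN.
ΣM about P: M_P − (13.1·3.7)·2.75 − 15·2.7 = 0 → M_P = 173.8 kN·m.

P_x = 0, P_y = 63.47 kN, M_P = 173.8 kN·m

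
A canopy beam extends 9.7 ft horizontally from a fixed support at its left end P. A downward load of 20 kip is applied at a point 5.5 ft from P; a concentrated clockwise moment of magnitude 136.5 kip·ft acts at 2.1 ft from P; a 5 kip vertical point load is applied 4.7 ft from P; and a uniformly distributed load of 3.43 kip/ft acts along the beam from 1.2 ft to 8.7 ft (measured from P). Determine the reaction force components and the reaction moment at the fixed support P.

P_x = 0, P_y = 50.72 kip, M_P = 397.3 kip·ft

Resultant of the distributed load: 3.43 × 7.5 = 25.725 kip at 4.95 ft from P.
ΣF_x = 0: P_x = 0.
ΣF_y = 0: P_y − 20 − 5 − 3.43·7.5 = 0 → P_y = 50.72 kip.
ΣM about P: M_P − 20·5.5 − 136.5 − 5·4.7 − (3.43·7.5)·4.95 = 0 → M_P = 397.3 kip·ft.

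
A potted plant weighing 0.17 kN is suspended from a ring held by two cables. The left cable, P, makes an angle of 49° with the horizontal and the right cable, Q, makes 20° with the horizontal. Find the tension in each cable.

T_P = 0.1711 kN, T_Q = 0.1195 kN

ΣF_x = 0: −T_P·cos49° + T_Q·cos20° = 0 → T_Q = 0.698163·T_P.
ΣF_y = 0: T_P·sin49° + T_Q·sin20° = 0.17.
Substitute: T_P·(0.75471 + 0.698163·0.34202) = 0.17 → T_P = 0.171113 ≈ 0.1711 kN.
Then T_Q = 0.698163 × 0.171113 = 0.1195 kN.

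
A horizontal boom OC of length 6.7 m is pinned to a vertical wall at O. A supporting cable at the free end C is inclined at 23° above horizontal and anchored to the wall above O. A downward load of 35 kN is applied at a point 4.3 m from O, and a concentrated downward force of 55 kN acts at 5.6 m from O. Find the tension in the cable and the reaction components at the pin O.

ΣM about O: T·sin23°·6.7 − 35·4.3 − 55·5.6 = 0 → T = 458.5/(6.7·0.390731) = 175.141 ≈ 175.1 kN.
ΣF_x = 0: O_x − T·cos23° = 0 → O_x = 175.141 × 0.920505 = 161.2 kN.
ΣF_y = 0: O_y + T·sin23° − 35 − 55 = 0 → O_y = 90 − 175.141 × 0.390731 = 21.57 kN.

T = 175.1 kN, O_x = 161.2 kN, O_y = 21.57 kN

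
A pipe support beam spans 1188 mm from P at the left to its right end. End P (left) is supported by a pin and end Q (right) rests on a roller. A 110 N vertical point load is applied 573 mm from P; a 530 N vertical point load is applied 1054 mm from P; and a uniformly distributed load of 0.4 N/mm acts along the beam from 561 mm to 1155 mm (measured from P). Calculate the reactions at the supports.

Resultant of the distributed load: 0.4 × 594 = 237.6 N at 858 mm from P.
Moments about P: Q_y·1188 − 110·573 − 530·1054 − (0.4·594)·858 = 0 → Q_y = 825510.8/1188 = 694.874 ≈ 694.9 N.
ΣF_y = 0: P_y + 694.874 − 110 − 530 − 0.4·594 = 0 → P_y = 182.7 N.
ΣF_x = 0: no horizontal applied forces, so P_x = 0.

P_x = 0, P_y = 182.7 N, Q_y = 694.9 N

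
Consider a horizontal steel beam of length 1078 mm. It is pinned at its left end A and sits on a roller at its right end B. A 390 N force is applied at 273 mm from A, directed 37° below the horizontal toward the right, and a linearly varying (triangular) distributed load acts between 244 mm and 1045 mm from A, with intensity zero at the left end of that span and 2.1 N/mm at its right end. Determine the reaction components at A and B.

A_x = -311.5 N, A_y = 409.3 N, B_y = 666.4 N

Resultant of the triangular load: ½ × 2.1 × 801 = 841.05 N, acting at 778 mm from A (one-third of the span from the peak).
Moments about A: B_y·1078 − 390·sin37°·273 − (½·2.1·801)·778 = 0 → B_y = 718412/1078 = 666.43 ≈ 666.4 N.
ΣF_y = 0: A_y + 666.43 − 390·sin37° − ½·2.1·801 = 0 → A_y = 409.3 N.
ΣF_x = 0: A_x + 390·cos37° = 0 → A_x = -311.5 N.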